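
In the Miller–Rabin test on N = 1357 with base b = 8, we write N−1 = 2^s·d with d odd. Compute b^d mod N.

55

1357 − 1 = 1356 = 2^2 · 339, so d = 339.
8^1 ≡ 8 (mod 1357)
8^2 ≡ 8^2 = 64 ≡ 64 (mod 1357)
8^4 ≡ 64^2 = 4096 ≡ 25 (mod 1357)
8^8 ≡ 25^2 = 625 ≡ 625 (mod 1357)
8^16 ≡ 625^2 = 390625 ≡ 1166 (mod 1357)
8^32 ≡ 1166^2 = 1359556 ≡ 1199 (mod 1357)
8^64 ≡ 1199^2 = 1437601 ≡ 538 (mod 1357)
8^128 ≡ 538^2 = 289444 ≡ 403 (mod 1357)
8^256 ≡ 403^2 = 162409 ≡ 926 (mod 1357)
339 = 256 + 64 + 16 + 2 + 1 in binary powers of 2.
So 8^339 ≡ 926 · 538 · 1166 · 64 · 8 ≡ 55 (mod 1357).
Squaring chain: 55 → 311; never reaches −1, so base 8 is a Miller–Rabin witness that 1357 is composite.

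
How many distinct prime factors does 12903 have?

12903 = 3 · 4301
4301 = 11 · 391
391 = 17 · 23
12903 = 3 · 11 · 17 · 23, which has 4 distinct prime factors.

4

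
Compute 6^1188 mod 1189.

605

6^1 ≡ 6 (mod 1189)
6^2 ≡ 6^2 = 36 ≡ 36 (mod 1189)
6^4 ≡ 36^2 = 1296 ≡ 107 (mod 1189)
6^8 ≡ 107^2 = 11449 ≡ 748 (mod 1189)
6^16 ≡ 748^2 = 559504 ≡ 674 (mod 1189)
6^32 ≡ 674^2 = 454276 ≡ 78 (mod 1189)
6^64 ≡ 78^2 = 6084 ≡ 139 (mod 1189)
6^128 ≡ 139^2 = 19321 ≡ 297 (mod 1189)
6^256 ≡ 297^2 = 88209 ≡ 223 (mod 1189)
6^512 ≡ 223^2 = 49729 ≡ 980 (mod 1189)
6^1024 ≡ 980^2 = 960400 ≡ 877 (mod 1189)
1188 = 1024 + 128 + 32 + 4 in binary powers of 2.
So 6^1188 ≡ 877 · 297 · 78 · 107 ≡ 605 (mod 1189).
Since 605 ≠ 1, base 6 is a Fermat witness: 1189 is composite.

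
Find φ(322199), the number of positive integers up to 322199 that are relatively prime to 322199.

Factor: 322199 = 43 · 59 · 127.
φ(322199) = (43−1) · (59−1) · (127−1) = 42 · 58 · 126 = 306936.

306936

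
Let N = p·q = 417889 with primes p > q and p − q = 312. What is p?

821

Since p = q + 312, we have 417889 = q(q + 312), so q² + 312q − 417889 = 0.
Discriminant: 312² + 4·417889 = 97344 + 1671556 = 1768900; √1768900 = 1330.
q = (−312 + 1330)/2 = 509, and p = q + 312 = 821.
Check: 509 · 821 = 417889.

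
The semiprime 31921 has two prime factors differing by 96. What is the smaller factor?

137

Since p = q + 96, we have 31921 = q(q + 96), so q² + 96q − 31921 = 0.
Discriminant: 96² + 4·31921 = 9216 + 127684 = 136900; √136900 = 370.
q = (−96 + 370)/2 = 137, and p = q + 96 = 233.
Check: 137 · 233 = 31921.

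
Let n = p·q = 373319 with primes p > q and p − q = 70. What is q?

577

Since p = q + 70, we have 373319 = q(q + 70), so q² + 70q − 373319 = 0.
Discriminant: 70² + 4·373319 = 4900 + 1493276 = 1498176; √1498176 = 1224.
q = (−70 + 1224)/2 = 577, and p = q + 70 = 647.
Check: 577 · 647 = 373319.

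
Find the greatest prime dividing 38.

19

38 = 2 · 19
19 is prime.
So 38 = 2 · 19; the largest prime factor is 19.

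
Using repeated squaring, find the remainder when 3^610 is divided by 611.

3^1 ≡ 3 (mod 611)
3^2 ≡ 3^2 = 9 ≡ 9 (mod 611)
3^4 ≡ 9^2 = 81 ≡ 81 (mod 611)
3^8 ≡ 81^2 = 6561 ≡ 451 (mod 611)
3^16 ≡ 451^2 = 203401 ≡ 549 (mod 611)
3^32 ≡ 549^2 = 301401 ≡ 178 (mod 611)
3^64 ≡ 178^2 = 31684 ≡ 523 (mod 611)
3^128 ≡ 523^2 = 273529 ≡ 412 (mod 611)
3^256 ≡ 412^2 = 169744 ≡ 497 (mod 611)
3^512 ≡ 497^2 = 247009 ≡ 165 (mod 611)
610 = 512 + 64 + 32 + 2 in binary powers of 2.
So 3^610 ≡ 165 · 523 · 178 · 9 ≡ 341 (mod 611).
Since 341 ≠ 1, base 3 is a Fermat witness: 611 is composite.

341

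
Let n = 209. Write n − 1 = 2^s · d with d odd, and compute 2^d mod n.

41

209 − 1 = 208 = 2^4 · 13, so d = 13.
2^1 ≡ 2 (mod 209)
2^2 ≡ 2^2 = 4 ≡ 4 (mod 209)
2^4 ≡ 4^2 = 16 ≡ 16 (mod 209)
2^8 ≡ 16^2 = 256 ≡ 47 (mod 209)
13 = 8 + 4 + 1 in binary powers of 2.
So 2^13 ≡ 47 · 16 · 2 ≡ 41 (mod 209).
Squaring chain: 41 → 9 → 81 → 82; never reaches −1, so base 2 is a Miller–Rabin witness that 209 is composite.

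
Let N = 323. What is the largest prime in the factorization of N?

19

323 = 17 · 19
19 is prime.
So 323 = 17 · 19; the largest prime factor is 19.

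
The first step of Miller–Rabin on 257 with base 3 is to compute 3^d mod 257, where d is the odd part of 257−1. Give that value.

257 − 1 = 256 = 2^8 · 1, so d = 1.
3^1 ≡ 3 (mod 257)
1 = 1 in binary powers of 2.
So 3^1 ≡ 3 ≡ 3 (mod 257).
Squaring chain: 3 → 9 → 81 → 136 → 249 → 64 → 241 → 256; reaches −1, so base 3 does not prove 257 composite.

3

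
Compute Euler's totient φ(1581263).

Factor: 1581263 = 89 · 109 · 163.
φ(1581263) = (89−1) · (109−1) · (163−1) = 88 · 108 · 162 = 1539648.

1539648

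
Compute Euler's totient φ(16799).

16536

Factor: 16799 = 107 · 157.
φ(16799) = (107−1) · (157−1) = 106 · 156 = 16536.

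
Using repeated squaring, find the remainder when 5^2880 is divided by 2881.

1466

5^1 ≡ 5 (mod 2881)
5^2 ≡ 5^2 = 25 ≡ 25 (mod 2881)
5^4 ≡ 25^2 = 625 ≡ 625 (mod 2881)
5^8 ≡ 625^2 = 390625 ≡ 1690 (mod 2881)
5^16 ≡ 1690^2 = 2856100 ≡ 1029 (mod 2881)
5^32 ≡ 1029^2 = 1058841 ≡ 1514 (mod 2881)
5^64 ≡ 1514^2 = 2292196 ≡ 1801 (mod 2881)
5^128 ≡ 1801^2 = 3243601 ≡ 2476 (mod 2881)
5^256 ≡ 2476^2 = 6130576 ≡ 2689 (mod 2881)
5^512 ≡ 2689^2 = 7230721 ≡ 2292 (mod 2881)
5^1024 ≡ 2292^2 = 5253264 ≡ 1201 (mod 2881)
5^2048 ≡ 1201^2 = 1442401 ≡ 1901 (mod 2881)
2880 = 2048 + 512 + 256 + 64 in binary powers of 2.
So 5^2880 ≡ 1901 · 2292 · 2689 · 1801 ≡ 1466 (mod 2881).
Since 1466 ≠ 1, base 5 is a Fermat witness: 2881 is composite.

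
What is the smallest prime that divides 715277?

23

715277 is odd.
Digit sum 29, not divisible by 3.
Ends in 7: not divisible by 5.
7: 715277 = 7·102182 + 3
11: 715277 = 11·65025 + 2
13: 715277 = 13·55021 + 4
17: 715277 = 17·42075 + 2
19: 715277 = 19·37646 + 3
23: 715277 = 23·31099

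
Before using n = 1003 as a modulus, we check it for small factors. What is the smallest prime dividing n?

1003 is odd.
Digit sum 4, not divisible by 3.
Ends in 3: not divisible by 5.
7: 1003 = 7·143 + 2
11: 1003 = 11·91 + 2
13: 1003 = 13·77 + 2
17: 1003 = 17·59

17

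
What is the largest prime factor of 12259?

12259 = 13 · 943
943 = 23 · 41
41 is prime.
So 12259 = 13 · 23 · 41; the largest prime factor is 41.

41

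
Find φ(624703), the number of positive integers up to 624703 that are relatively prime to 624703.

Factor: 624703 = 23 · 157 · 173.
φ(624703) = (23−1) · (157−1) · (173−1) = 22 · 156 · 172 = 590304.

590304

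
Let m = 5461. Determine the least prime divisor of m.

43

5461 is odd.
Digit sum 16, not divisible by 3.
Ends in 1: not divisible by 5.
7: 5461 = 7·780 + 1
11: 5461 = 11·496 + 5
13: 5461 = 13·420 + 1
17: 5461 = 17·321 + 4
19: 5461 = 19·287 + 8
23: 5461 = 23·237 + 10
29: 5461 = 29·188 + 9
31: 5461 = 31·176 + 5
37: 5461 = 37·147 + 22
41: 5461 = 41·133 + 8
43: 5461 = 43·127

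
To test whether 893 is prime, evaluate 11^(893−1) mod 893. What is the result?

11^1 ≡ 11 (mod 893)
11^2 ≡ 11^2 = 121 ≡ 121 (mod 893)
11^4 ≡ 121^2 = 14641 ≡ 353 (mod 893)
11^8 ≡ 353^2 = 124609 ≡ 482 (mod 893)
11^16 ≡ 482^2 = 232324 ≡ 144 (mod 893)
11^32 ≡ 144^2 = 20736 ≡ 197 (mod 893)
11^64 ≡ 197^2 = 38809 ≡ 410 (mod 893)
11^128 ≡ 410^2 = 168100 ≡ 216 (mod 893)
11^256 ≡ 216^2 = 46656 ≡ 220 (mod 893)
11^512 ≡ 220^2 = 48400 ≡ 178 (mod 893)
892 = 512 + 256 + 64 + 32 + 16 + 8 + 4 in binary powers of 2.
So 11^892 ≡ 178 · 220 · 410 · 197 · 144 · 482 · 353 ≡ 410 (mod 893).
Since 410 ≠ 1, base 11 is a Fermat witness: 893 is composite.

410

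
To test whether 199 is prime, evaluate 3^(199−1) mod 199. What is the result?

3^1 ≡ 3 (mod 199)
3^2 ≡ 3^2 = 9 ≡ 9 (mod 199)
3^4 ≡ 9^2 = 81 ≡ 81 (mod 199)
3^8 ≡ 81^2 = 6561 ≡ 193 (mod 199)
3^16 ≡ 193^2 = 37249 ≡ 36 (mod 199)
3^32 ≡ 36^2 = 1296 ≡ 102 (mod 199)
3^64 ≡ 102^2 = 10404 ≡ 56 (mod 199)
3^128 ≡ 56^2 = 3136 ≡ 151 (mod 199)
198 = 128 + 64 + 4 + 2 in binary powers of 2.
So 3^198 ≡ 151 · 56 · 81 · 9 ≡ 1 (mod 199).
Since the result is 1, base 3 gives no evidence that 199 is composite.

1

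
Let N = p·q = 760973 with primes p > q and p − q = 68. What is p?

Since p = q + 68, we have 760973 = q(q + 68), so q² + 68q − 760973 = 0.
Discriminant: 68² + 4·760973 = 4624 + 3043892 = 3048516; √3048516 = 1746.
q = (−68 + 1746)/2 = 839, and p = q + 68 = 907.
Check: 839 · 907 = 760973.

907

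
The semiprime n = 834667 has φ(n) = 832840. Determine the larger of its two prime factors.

φ(n) = (p−1)(q−1) = n − (p+q) + 1, so p + q = 834667 − 832840 + 1 = 1828.
p and q are the roots of t² − 1828t + 834667 = 0.
Discriminant: 1828² − 4·834667 = 3341584 − 3338668 = 2916; √2916 = 54.
q = (1828 − 54)/2 = 887, p = (1828 + 54)/2 = 941.
Check: 887 · 941 = 834667.

941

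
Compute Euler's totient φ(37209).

Factor: 37209 = 3 · 79 · 157.
φ(37209) = (3−1) · (79−1) · (157−1) = 2 · 78 · 156 = 24336.

24336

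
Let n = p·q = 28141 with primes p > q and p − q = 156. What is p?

Since p = q + 156, we have 28141 = q(q + 156), so q² + 156q − 28141 = 0.
Discriminant: 156² + 4·28141 = 24336 + 112564 = 136900; √136900 = 370.
q = (−156 + 370)/2 = 107, and p = q + 156 = 263.
Check: 107 · 263 = 28141.

263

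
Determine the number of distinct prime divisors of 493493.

493493 = 7 · 70499
70499 = 11 · 6409
6409 = 13 · 493
493 = 17 · 29
493493 = 7 · 11 · 13 · 17 · 29, which has 5 distinct prime factors.

5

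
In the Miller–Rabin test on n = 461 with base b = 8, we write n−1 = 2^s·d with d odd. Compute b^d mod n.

413

461 − 1 = 460 = 2^2 · 115, so d = 115.
8^1 ≡ 8 (mod 461)
8^2 ≡ 8^2 = 64 ≡ 64 (mod 461)
8^4 ≡ 64^2 = 4096 ≡ 408 (mod 461)
8^8 ≡ 408^2 = 166464 ≡ 43 (mod 461)
8^16 ≡ 43^2 = 1849 ≡ 5 (mod 461)
8^32 ≡ 5^2 = 25 ≡ 25 (mod 461)
8^64 ≡ 25^2 = 625 ≡ 164 (mod 461)
115 = 64 + 32 + 16 + 2 + 1 in binary powers of 2.
So 8^115 ≡ 164 · 25 · 5 · 64 · 8 ≡ 413 (mod 461).
Squaring chain: 413 → 460; reaches −1, so base 8 does not prove 461 composite.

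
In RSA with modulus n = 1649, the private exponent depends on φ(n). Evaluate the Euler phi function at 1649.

Factor: 1649 = 17 · 97.
φ(1649) = (17−1) · (97−1) = 16 · 96 = 1536.

1536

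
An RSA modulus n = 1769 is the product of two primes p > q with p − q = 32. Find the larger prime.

61

Since p = q + 32, we have 1769 = q(q + 32), so q² + 32q − 1769 = 0.
Discriminant: 32² + 4·1769 = 1024 + 7076 = 8100; √8100 = 90.
q = (−32 + 90)/2 = 29, and p = q + 32 = 61.
Check: 29 · 61 = 1769.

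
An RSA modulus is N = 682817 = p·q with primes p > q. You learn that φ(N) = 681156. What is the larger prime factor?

φ(n) = (p−1)(q−1) = n − (p+q) + 1, so p + q = 682817 − 681156 + 1 = 1662.
p and q are the roots of t² − 1662t + 682817 = 0.
Discriminant: 1662² − 4·682817 = 2762244 − 2731268 = 30976; √30976 = 176.
q = (1662 − 176)/2 = 743, p = (1662 + 176)/2 = 919.
Check: 743 · 919 = 682817.

919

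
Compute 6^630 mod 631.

1

6^1 ≡ 6 (mod 631)
6^2 ≡ 6^2 = 36 ≡ 36 (mod 631)
6^4 ≡ 36^2 = 1296 ≡ 34 (mod 631)
6^8 ≡ 34^2 = 1156 ≡ 525 (mod 631)
6^16 ≡ 525^2 = 275625 ≡ 509 (mod 631)
6^32 ≡ 509^2 = 259081 ≡ 371 (mod 631)
6^64 ≡ 371^2 = 137641 ≡ 83 (mod 631)
6^128 ≡ 83^2 = 6889 ≡ 579 (mod 631)
6^256 ≡ 579^2 = 335241 ≡ 180 (mod 631)
6^512 ≡ 180^2 = 32400 ≡ 219 (mod 631)
630 = 512 + 64 + 32 + 16 + 4 + 2 in binary powers of 2.
So 6^630 ≡ 219 · 83 · 371 · 509 · 34 · 36 ≡ 1 (mod 631).
Since the result is 1, base 6 gives no evidence that 631 is composite.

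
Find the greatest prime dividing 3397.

3397 = 43 · 79
79 is prime.
So 3397 = 43 · 79; the largest prime factor is 79.

79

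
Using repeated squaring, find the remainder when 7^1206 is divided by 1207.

7^1 ≡ 7 (mod 1207)
7^2 ≡ 7^2 = 49 ≡ 49 (mod 1207)
7^4 ≡ 49^2 = 2401 ≡ 1194 (mod 1207)
7^8 ≡ 1194^2 = 1425636 ≡ 169 (mod 1207)
7^16 ≡ 169^2 = 28561 ≡ 800 (mod 1207)
7^32 ≡ 800^2 = 640000 ≡ 290 (mod 1207)
7^64 ≡ 290^2 = 84100 ≡ 817 (mod 1207)
7^128 ≡ 817^2 = 667489 ≡ 18 (mod 1207)
7^256 ≡ 18^2 = 324 ≡ 324 (mod 1207)
7^512 ≡ 324^2 = 104976 ≡ 1174 (mod 1207)
7^1024 ≡ 1174^2 = 1378276 ≡ 1089 (mod 1207)
1206 = 1024 + 128 + 32 + 16 + 4 + 2 in binary powers of 2.
So 7^1206 ≡ 1089 · 18 · 290 · 800 · 1194 · 49 ≡ 587 (mod 1207).
Since 587 ≠ 1, base 7 is a Fermat witness: 1207 is composite.

587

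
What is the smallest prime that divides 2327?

13

2327 is odd.
Digit sum 14, not divisible by 3.
Ends in 7: not divisible by 5.
7: 2327 = 7·332 + 3
11: 2327 = 11·211 + 6
13: 2327 = 13·179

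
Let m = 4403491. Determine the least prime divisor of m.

71

4403491 is odd.
Digit sum 25, not divisible by 3.
Ends in 1: not divisible by 5.
7: 4403491 = 7·629070 + 1
11: 4403491 = 11·400317 + 4
13: 4403491 = 13·338730 + 1
17: 4403491 = 17·259028 + 15
19: 4403491 = 19·231762 + 13
23: 4403491 = 23·191456 + 3
29: 4403491 = 29·151844 + 15
31: 4403491 = 31·142048 + 3
37: 4403491 = 37·119013 + 10
41: 4403491 = 41·107402 + 9
43: 4403491 = 43·102406 + 33
47: 4403491 = 47·93691 + 14
53: 4403491 = 53·83084 + 39
59: 4403491 = 59·74635 + 26
61: 4403491 = 61·72188 + 23
67: 4403491 = 67·65723 + 50
71: 4403491 = 71·62021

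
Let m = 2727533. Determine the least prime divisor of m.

43

2727533 is odd.
Digit sum 29, not divisible by 3.
Ends in 3: not divisible by 5.
7: 2727533 = 7·389647 + 4
11: 2727533 = 11·247957 + 6
13: 2727533 = 13·209810 + 3
17: 2727533 = 17·160443 + 2
19: 2727533 = 19·143554 + 7
23: 2727533 = 23·118588 + 9
29: 2727533 = 29·94052 + 25
31: 2727533 = 31·87984 + 29
37: 2727533 = 37·73717 + 4
41: 2727533 = 41·66525 + 8
43: 2727533 = 43·63431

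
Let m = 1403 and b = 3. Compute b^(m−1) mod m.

680

3^1 ≡ 3 (mod 1403)
3^2 ≡ 3^2 = 9 ≡ 9 (mod 1403)
3^4 ≡ 9^2 = 81 ≡ 81 (mod 1403)
3^8 ≡ 81^2 = 6561 ≡ 949 (mod 1403)
3^16 ≡ 949^2 = 900601 ≡ 1278 (mod 1403)
3^32 ≡ 1278^2 = 1633284 ≡ 192 (mod 1403)
3^64 ≡ 192^2 = 36864 ≡ 386 (mod 1403)
3^128 ≡ 386^2 = 148996 ≡ 278 (mod 1403)
3^256 ≡ 278^2 = 77284 ≡ 119 (mod 1403)
3^512 ≡ 119^2 = 14161 ≡ 131 (mod 1403)
3^1024 ≡ 131^2 = 17161 ≡ 325 (mod 1403)
1402 = 1024 + 256 + 64 + 32 + 16 + 8 + 2 in binary powers of 2.
So 3^1402 ≡ 325 · 119 · 386 · 192 · 1278 · 949 · 9 ≡ 680 (mod 1403).
Since 680 ≠ 1, base 3 is a Fermat witness: 1403 is composite.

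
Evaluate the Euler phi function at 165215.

130720

Factor: 165215 = 5 · 173 · 191.
φ(165215) = (5−1) · (173−1) · (191−1) = 4 · 172 · 190 = 130720.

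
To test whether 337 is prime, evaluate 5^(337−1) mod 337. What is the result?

1

5^1 ≡ 5 (mod 337)
5^2 ≡ 5^2 = 25 ≡ 25 (mod 337)
5^4 ≡ 25^2 = 625 ≡ 288 (mod 337)
5^8 ≡ 288^2 = 82944 ≡ 42 (mod 337)
5^16 ≡ 42^2 = 1764 ≡ 79 (mod 337)
5^32 ≡ 79^2 = 6241 ≡ 175 (mod 337)
5^64 ≡ 175^2 = 30625 ≡ 295 (mod 337)
5^128 ≡ 295^2 = 87025 ≡ 79 (mod 337)
5^256 ≡ 79^2 = 6241 ≡ 175 (mod 337)
336 = 256 + 64 + 16 in binary powers of 2.
So 5^336 ≡ 175 · 295 · 79 ≡ 1 (mod 337).
Since the result is 1, base 5 gives no evidence that 337 is composite.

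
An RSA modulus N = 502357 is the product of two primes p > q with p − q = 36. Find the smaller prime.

Since p = q + 36, we have 502357 = q(q + 36), so q² + 36q − 502357 = 0.
Discriminant: 36² + 4·502357 = 1296 + 2009428 = 2010724; √2010724 = 1418.
q = (−36 + 1418)/2 = 691, and p = q + 36 = 727.
Check: 691 · 727 = 502357.

691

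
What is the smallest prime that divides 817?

817 is odd.
Digit sum 16, not divisible by 3.
Ends in 7: not divisible by 5.
7: 817 = 7·116 + 5
11: 817 = 11·74 + 3
13: 817 = 13·62 + 11
17: 817 = 17·48 + 1
19: 817 = 19·43

19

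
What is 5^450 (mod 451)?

5^1 ≡ 5 (mod 451)
5^2 ≡ 5^2 = 25 ≡ 25 (mod 451)
5^4 ≡ 25^2 = 625 ≡ 174 (mod 451)
5^8 ≡ 174^2 = 30276 ≡ 59 (mod 451)
5^16 ≡ 59^2 = 3481 ≡ 324 (mod 451)
5^32 ≡ 324^2 = 104976 ≡ 344 (mod 451)
5^64 ≡ 344^2 = 118336 ≡ 174 (mod 451)
5^128 ≡ 174^2 = 30276 ≡ 59 (mod 451)
5^256 ≡ 59^2 = 3481 ≡ 324 (mod 451)
450 = 256 + 128 + 64 + 2 in binary powers of 2.
So 5^450 ≡ 324 · 59 · 174 · 25 ≡ 122 (mod 451).
Since 122 ≠ 1, base 5 is a Fermat witness: 451 is composite.

122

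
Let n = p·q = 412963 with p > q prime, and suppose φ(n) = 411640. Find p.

φ(n) = (p−1)(q−1) = n − (p+q) + 1, so p + q = 412963 − 411640 + 1 = 1324.
p and q are the roots of t² − 1324t + 412963 = 0.
Discriminant: 1324² − 4·412963 = 1752976 − 1651852 = 101124; √101124 = 318.
q = (1324 − 318)/2 = 503, p = (1324 + 318)/2 = 821.
Check: 503 · 821 = 412963.

821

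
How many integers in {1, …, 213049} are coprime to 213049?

199056

Factor: 213049 = 23 · 59 · 157.
φ(213049) = (23−1) · (59−1) · (157−1) = 22 · 58 · 156 = 199056.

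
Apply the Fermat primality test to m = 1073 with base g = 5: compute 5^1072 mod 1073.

488

5^1 ≡ 5 (mod 1073)
5^2 ≡ 5^2 = 25 ≡ 25 (mod 1073)
5^4 ≡ 25^2 = 625 ≡ 625 (mod 1073)
5^8 ≡ 625^2 = 390625 ≡ 53 (mod 1073)
5^16 ≡ 53^2 = 2809 ≡ 663 (mod 1073)
5^32 ≡ 663^2 = 439569 ≡ 712 (mod 1073)
5^64 ≡ 712^2 = 506944 ≡ 488 (mod 1073)
5^128 ≡ 488^2 = 238144 ≡ 1011 (mod 1073)
5^256 ≡ 1011^2 = 1022121 ≡ 625 (mod 1073)
5^512 ≡ 625^2 = 390625 ≡ 53 (mod 1073)
5^1024 ≡ 53^2 = 2809 ≡ 663 (mod 1073)
1072 = 1024 + 32 + 16 in binary powers of 2.
So 5^1072 ≡ 663 · 712 · 663 ≡ 488 (mod 1073).
Since 488 ≠ 1, base 5 is a Fermat witness: 1073 is composite.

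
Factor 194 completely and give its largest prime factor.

97

194 = 2 · 97
97 is prime.
So 194 = 2 · 97; the largest prime factor is 97.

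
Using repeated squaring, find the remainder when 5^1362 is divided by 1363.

5^1 ≡ 5 (mod 1363)
5^2 ≡ 5^2 = 25 ≡ 25 (mod 1363)
5^4 ≡ 25^2 = 625 ≡ 625 (mod 1363)
5^8 ≡ 625^2 = 390625 ≡ 807 (mod 1363)
5^16 ≡ 807^2 = 651249 ≡ 1098 (mod 1363)
5^32 ≡ 1098^2 = 1205604 ≡ 712 (mod 1363)
5^64 ≡ 712^2 = 506944 ≡ 1271 (mod 1363)
5^128 ≡ 1271^2 = 1615441 ≡ 286 (mod 1363)
5^256 ≡ 286^2 = 81796 ≡ 16 (mod 1363)
5^512 ≡ 16^2 = 256 ≡ 256 (mod 1363)
5^1024 ≡ 256^2 = 65536 ≡ 112 (mod 1363)
1362 = 1024 + 256 + 64 + 16 + 2 in binary powers of 2.
So 5^1362 ≡ 112 · 16 · 1271 · 1098 · 25 ≡ 306 (mod 1363).
Since 306 ≠ 1, base 5 is a Fermat witness: 1363 is composite.

306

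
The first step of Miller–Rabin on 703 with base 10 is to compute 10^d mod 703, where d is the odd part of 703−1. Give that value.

703 − 1 = 702 = 2^1 · 351, so d = 351.
10^1 ≡ 10 (mod 703)
10^2 ≡ 10^2 = 100 ≡ 100 (mod 703)
10^4 ≡ 100^2 = 10000 ≡ 158 (mod 703)
10^8 ≡ 158^2 = 24964 ≡ 359 (mod 703)
10^16 ≡ 359^2 = 128881 ≡ 232 (mod 703)
10^32 ≡ 232^2 = 53824 ≡ 396 (mod 703)
10^64 ≡ 396^2 = 156816 ≡ 47 (mod 703)
10^128 ≡ 47^2 = 2209 ≡ 100 (mod 703)
10^256 ≡ 100^2 = 10000 ≡ 158 (mod 703)
351 = 256 + 64 + 16 + 8 + 4 + 2 + 1 in binary powers of 2.
So 10^351 ≡ 158 · 47 · 232 · 359 · 158 · 100 · 10 ≡ 75 (mod 703).
Squaring chain: 75; never reaches −1, so base 10 is a Miller–Rabin witness that 703 is composite.

75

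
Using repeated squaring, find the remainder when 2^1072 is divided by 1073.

604

2^1 ≡ 2 (mod 1073)
2^2 ≡ 2^2 = 4 ≡ 4 (mod 1073)
2^4 ≡ 4^2 = 16 ≡ 16 (mod 1073)
2^8 ≡ 16^2 = 256 ≡ 256 (mod 1073)
2^16 ≡ 256^2 = 65536 ≡ 83 (mod 1073)
2^32 ≡ 83^2 = 6889 ≡ 451 (mod 1073)
2^64 ≡ 451^2 = 203401 ≡ 604 (mod 1073)
2^128 ≡ 604^2 = 364816 ≡ 1069 (mod 1073)
2^256 ≡ 1069^2 = 1142761 ≡ 16 (mod 1073)
2^512 ≡ 16^2 = 256 ≡ 256 (mod 1073)
2^1024 ≡ 256^2 = 65536 ≡ 83 (mod 1073)
1072 = 1024 + 32 + 16 in binary powers of 2.
So 2^1072 ≡ 83 · 451 · 83 ≡ 604 (mod 1073).
Since 604 ≠ 1, base 2 is a Fermat witness: 1073 is composite.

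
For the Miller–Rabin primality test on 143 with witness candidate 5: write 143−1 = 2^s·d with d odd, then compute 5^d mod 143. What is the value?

143 − 1 = 142 = 2^1 · 71, so d = 71.
5^1 ≡ 5 (mod 143)
5^2 ≡ 5^2 = 25 ≡ 25 (mod 143)
5^4 ≡ 25^2 = 625 ≡ 53 (mod 143)
5^8 ≡ 53^2 = 2809 ≡ 92 (mod 143)
5^16 ≡ 92^2 = 8464 ≡ 27 (mod 143)
5^32 ≡ 27^2 = 729 ≡ 14 (mod 143)
5^64 ≡ 14^2 = 196 ≡ 53 (mod 143)
71 = 64 + 4 + 2 + 1 in binary powers of 2.
So 5^71 ≡ 53 · 53 · 25 · 5 ≡ 60 (mod 143).
Squaring chain: 60; never reaches −1, so base 5 is a Miller–Rabin witness that 143 is composite.

60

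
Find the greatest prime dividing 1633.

1633 = 23 · 71
71 is prime.
So 1633 = 23 · 71; the largest prime factor is 71.

71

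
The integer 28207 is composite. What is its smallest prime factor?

67

28207 is odd.
Digit sum 19, not divisible by 3.
Ends in 7: not divisible by 5.
7: 28207 = 7·4029 + 4
11: 28207 = 11·2564 + 3
13: 28207 = 13·2169 + 10
17: 28207 = 17·1659 + 4
19: 28207 = 19·1484 + 11
23: 28207 = 23·1226 + 9
29: 28207 = 29·972 + 19
31: 28207 = 31·909 + 28
37: 28207 = 37·762 + 13
41: 28207 = 41·687 + 40
43: 28207 = 43·655 + 42
47: 28207 = 47·600 + 7
53: 28207 = 53·532 + 11
59: 28207 = 59·478 + 5
61: 28207 = 61·462 + 25
67: 28207 = 67·421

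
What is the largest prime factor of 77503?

97

77503 = 17 · 4559
4559 = 47 · 97
97 is prime.
So 77503 = 17 · 47 · 97; the largest prime factor is 97.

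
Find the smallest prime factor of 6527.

61

6527 is odd.
Digit sum 20, not divisible by 3.
Ends in 7: not divisible by 5.
7: 6527 = 7·932 + 3
11: 6527 = 11·593 + 4
13: 6527 = 13·502 + 1
17: 6527 = 17·383 + 16
19: 6527 = 19·343 + 10
23: 6527 = 23·283 + 18
29: 6527 = 29·225 + 2
31: 6527 = 31·210 + 17
37: 6527 = 37·176 + 15
41: 6527 = 41·159 + 8
43: 6527 = 43·151 + 34
47: 6527 = 47·138 + 41
53: 6527 = 53·123 + 8
59: 6527 = 59·110 + 37
61: 6527 = 61·107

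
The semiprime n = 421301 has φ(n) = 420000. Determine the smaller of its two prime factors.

φ(n) = (p−1)(q−1) = n − (p+q) + 1, so p + q = 421301 − 420000 + 1 = 1302.
p and q are the roots of t² − 1302t + 421301 = 0.
Discriminant: 1302² − 4·421301 = 1695204 − 1685204 = 10000; √10000 = 100.
q = (1302 − 100)/2 = 601, p = (1302 + 100)/2 = 701.
Check: 601 · 701 = 421301.

601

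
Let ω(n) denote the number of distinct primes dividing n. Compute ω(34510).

34510 = 2 · 17255
17255 = 5 · 3451
3451 = 7 · 493
493 = 17 · 29
34510 = 2 · 5 · 7 · 17 · 29, which has 5 distinct prime factors.

5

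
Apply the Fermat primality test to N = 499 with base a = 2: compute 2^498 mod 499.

1

2^1 ≡ 2 (mod 499)
2^2 ≡ 2^2 = 4 ≡ 4 (mod 499)
2^4 ≡ 4^2 = 16 ≡ 16 (mod 499)
2^8 ≡ 16^2 = 256 ≡ 256 (mod 499)
2^16 ≡ 256^2 = 65536 ≡ 167 (mod 499)
2^32 ≡ 167^2 = 27889 ≡ 444 (mod 499)
2^64 ≡ 444^2 = 197136 ≡ 31 (mod 499)
2^128 ≡ 31^2 = 961 ≡ 462 (mod 499)
2^256 ≡ 462^2 = 213444 ≡ 371 (mod 499)
498 = 256 + 128 + 64 + 32 + 16 + 2 in binary powers of 2.
So 2^498 ≡ 371 · 462 · 31 · 444 · 167 · 4 ≡ 1 (mod 499).
Since the result is 1, base 2 gives no evidence that 499 is composite.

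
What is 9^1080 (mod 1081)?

9^1 ≡ 9 (mod 1081)
9^2 ≡ 9^2 = 81 ≡ 81 (mod 1081)
9^4 ≡ 81^2 = 6561 ≡ 75 (mod 1081)
9^8 ≡ 75^2 = 5625 ≡ 220 (mod 1081)
9^16 ≡ 220^2 = 48400 ≡ 836 (mod 1081)
9^32 ≡ 836^2 = 698896 ≡ 570 (mod 1081)
9^64 ≡ 570^2 = 324900 ≡ 600 (mod 1081)
9^128 ≡ 600^2 = 360000 ≡ 27 (mod 1081)
9^256 ≡ 27^2 = 729 ≡ 729 (mod 1081)
9^512 ≡ 729^2 = 531441 ≡ 670 (mod 1081)
9^1024 ≡ 670^2 = 448900 ≡ 285 (mod 1081)
1080 = 1024 + 32 + 16 + 8 in binary powers of 2.
So 9^1080 ≡ 285 · 570 · 836 · 220 ≡ 679 (mod 1081).
Since 679 ≠ 1, base 9 is a Fermat witness: 1081 is composite.

679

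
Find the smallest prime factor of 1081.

1081 is odd.
Digit sum 10, not divisible by 3.
Ends in 1: not divisible by 5.
7: 1081 = 7·154 + 3
11: 1081 = 11·98 + 3
13: 1081 = 13·83 + 2
17: 1081 = 17·63 + 10
19: 1081 = 19·56 + 17
23: 1081 = 23·47

23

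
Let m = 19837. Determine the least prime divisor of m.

83

19837 is odd.
Digit sum 28, not divisible by 3.
Ends in 7: not divisible by 5.
7: 19837 = 7·2833 + 6
11: 19837 = 11·1803 + 4
13: 19837 = 13·1525 + 12
17: 19837 = 17·1166 + 15
19: 19837 = 19·1044 + 1
23: 19837 = 23·862 + 11
29: 19837 = 29·684 + 1
31: 19837 = 31·639 + 28
37: 19837 = 37·536 + 5
41: 19837 = 41·483 + 34
43: 19837 = 43·461 + 14
47: 19837 = 47·422 + 3
53: 19837 = 53·374 + 15
59: 19837 = 59·336 + 13
61: 19837 = 61·325 + 12
67: 19837 = 67·296 + 5
71: 19837 = 71·279 + 28
73: 19837 = 73·271 + 54
79: 19837 = 79·251 + 8
83: 19837 = 83·239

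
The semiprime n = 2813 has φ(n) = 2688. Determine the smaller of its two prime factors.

φ(n) = (p−1)(q−1) = n − (p+q) + 1, so p + q = 2813 − 2688 + 1 = 126.
p and q are the roots of t² − 126t + 2813 = 0.
Discriminant: 126² − 4·2813 = 15876 − 11252 = 4624; √4624 = 68.
q = (126 − 68)/2 = 29, p = (126 + 68)/2 = 97.
Check: 29 · 97 = 2813.

29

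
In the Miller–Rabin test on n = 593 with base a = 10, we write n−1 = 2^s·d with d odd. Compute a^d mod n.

499

593 − 1 = 592 = 2^4 · 37, so d = 37.
10^1 ≡ 10 (mod 593)
10^2 ≡ 10^2 = 100 ≡ 100 (mod 593)
10^4 ≡ 100^2 = 10000 ≡ 512 (mod 593)
10^8 ≡ 512^2 = 262144 ≡ 38 (mod 593)
10^16 ≡ 38^2 = 1444 ≡ 258 (mod 593)
10^32 ≡ 258^2 = 66564 ≡ 148 (mod 593)
37 = 32 + 4 + 1 in binary powers of 2.
So 10^37 ≡ 148 · 512 · 10 ≡ 499 (mod 593).
Squaring chain: 499 → 534 → 516 → 592; reaches −1, so base 10 does not prove 593 composite.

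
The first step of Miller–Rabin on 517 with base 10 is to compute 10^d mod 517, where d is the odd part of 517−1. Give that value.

43

517 − 1 = 516 = 2^2 · 129, so d = 129.
10^1 ≡ 10 (mod 517)
10^2 ≡ 10^2 = 100 ≡ 100 (mod 517)
10^4 ≡ 100^2 = 10000 ≡ 177 (mod 517)
10^8 ≡ 177^2 = 31329 ≡ 309 (mod 517)
10^16 ≡ 309^2 = 95481 ≡ 353 (mod 517)
10^32 ≡ 353^2 = 124609 ≡ 12 (mod 517)
10^64 ≡ 12^2 = 144 ≡ 144 (mod 517)
10^128 ≡ 144^2 = 20736 ≡ 56 (mod 517)
129 = 128 + 1 in binary powers of 2.
So 10^129 ≡ 56 · 10 ≡ 43 (mod 517).
Squaring chain: 43 → 298; never reaches −1, so base 10 is a Miller–Rabin witness that 517 is composite.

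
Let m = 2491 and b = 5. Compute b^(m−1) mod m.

726

5^1 ≡ 5 (mod 2491)
5^2 ≡ 5^2 = 25 ≡ 25 (mod 2491)
5^4 ≡ 25^2 = 625 ≡ 625 (mod 2491)
5^8 ≡ 625^2 = 390625 ≡ 2029 (mod 2491)
5^16 ≡ 2029^2 = 4116841 ≡ 1709 (mod 2491)
5^32 ≡ 1709^2 = 2920681 ≡ 1229 (mod 2491)
5^64 ≡ 1229^2 = 1510441 ≡ 895 (mod 2491)
5^128 ≡ 895^2 = 801025 ≡ 1414 (mod 2491)
5^256 ≡ 1414^2 = 1999396 ≡ 1614 (mod 2491)
5^512 ≡ 1614^2 = 2604996 ≡ 1901 (mod 2491)
5^1024 ≡ 1901^2 = 3613801 ≡ 1851 (mod 2491)
5^2048 ≡ 1851^2 = 3426201 ≡ 1076 (mod 2491)
2490 = 2048 + 256 + 128 + 32 + 16 + 8 + 2 in binary powers of 2.
So 5^2490 ≡ 1076 · 1614 · 1414 · 1229 · 1709 · 2029 · 25 ≡ 726 (mod 2491).
Since 726 ≠ 1, base 5 is a Fermat witness: 2491 is composite.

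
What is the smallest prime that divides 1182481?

41

1182481 is odd.
Digit sum 25, not divisible by 3.
Ends in 1: not divisible by 5.
7: 1182481 = 7·168925 + 6
11: 1182481 = 11·107498 + 3
13: 1182481 = 13·90960 + 1
17: 1182481 = 17·69557 + 12
19: 1182481 = 19·62235 + 16
23: 1182481 = 23·51412 + 5
29: 1182481 = 29·40775 + 6
31: 1182481 = 31·38144 + 17
37: 1182481 = 37·31958 + 35
41: 1182481 = 41·28841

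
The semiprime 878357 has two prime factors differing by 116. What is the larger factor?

997

Since p = q + 116, we have 878357 = q(q + 116), so q² + 116q − 878357 = 0.
Discriminant: 116² + 4·878357 = 13456 + 3513428 = 3526884; √3526884 = 1878.
q = (−116 + 1878)/2 = 881, and p = q + 116 = 997.
Check: 881 · 997 = 878357.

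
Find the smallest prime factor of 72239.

29

72239 is odd.
Digit sum 23, not divisible by 3.
Ends in 9: not divisible by 5.
7: 72239 = 7·10319 + 6
11: 72239 = 11·6567 + 2
13: 72239 = 13·5556 + 11
17: 72239 = 17·4249 + 6
19: 72239 = 19·3802 + 1
23: 72239 = 23·3140 + 19
29: 72239 = 29·2491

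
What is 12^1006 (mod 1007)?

938

12^1 ≡ 12 (mod 1007)
12^2 ≡ 12^2 = 144 ≡ 144 (mod 1007)
12^4 ≡ 144^2 = 20736 ≡ 596 (mod 1007)
12^8 ≡ 596^2 = 355216 ≡ 752 (mod 1007)
12^16 ≡ 752^2 = 565504 ≡ 577 (mod 1007)
12^32 ≡ 577^2 = 332929 ≡ 619 (mod 1007)
12^64 ≡ 619^2 = 383161 ≡ 501 (mod 1007)
12^128 ≡ 501^2 = 251001 ≡ 258 (mod 1007)
12^256 ≡ 258^2 = 66564 ≡ 102 (mod 1007)
12^512 ≡ 102^2 = 10404 ≡ 334 (mod 1007)
1006 = 512 + 256 + 128 + 64 + 32 + 8 + 4 + 2 in binary powers of 2.
So 12^1006 ≡ 334 · 102 · 258 · 501 · 619 · 752 · 596 · 144 ≡ 938 (mod 1007).
Since 938 ≠ 1, base 12 is a Fermat witness: 1007 is composite.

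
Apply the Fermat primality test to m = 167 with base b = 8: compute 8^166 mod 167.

1

8^1 ≡ 8 (mod 167)
8^2 ≡ 8^2 = 64 ≡ 64 (mod 167)
8^4 ≡ 64^2 = 4096 ≡ 88 (mod 167)
8^8 ≡ 88^2 = 7744 ≡ 62 (mod 167)
8^16 ≡ 62^2 = 3844 ≡ 3 (mod 167)
8^32 ≡ 3^2 = 9 ≡ 9 (mod 167)
8^64 ≡ 9^2 = 81 ≡ 81 (mod 167)
8^128 ≡ 81^2 = 6561 ≡ 48 (mod 167)
166 = 128 + 32 + 4 + 2 in binary powers of 2.
So 8^166 ≡ 48 · 9 · 88 · 64 ≡ 1 (mod 167).
Since the result is 1, base 8 gives no evidence that 167 is composite.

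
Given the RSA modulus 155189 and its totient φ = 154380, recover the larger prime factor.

499

φ(n) = (p−1)(q−1) = n − (p+q) + 1, so p + q = 155189 − 154380 + 1 = 810.
p and q are the roots of t² − 810t + 155189 = 0.
Discriminant: 810² − 4·155189 = 656100 − 620756 = 35344; √35344 = 188.
q = (810 − 188)/2 = 311, p = (810 + 188)/2 = 499.
Check: 311 · 499 = 155189.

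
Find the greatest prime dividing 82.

41

82 = 2 · 41
41 is prime.
So 82 = 2 · 41; the largest prime factor is 41.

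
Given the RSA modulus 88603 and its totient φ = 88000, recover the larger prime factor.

353

φ(n) = (p−1)(q−1) = n − (p+q) + 1, so p + q = 88603 − 88000 + 1 = 604.
p and q are the roots of t² − 604t + 88603 = 0.
Discriminant: 604² − 4·88603 = 364816 − 354412 = 10404; √10404 = 102.
q = (604 − 102)/2 = 251, p = (604 + 102)/2 = 353.
Check: 251 · 353 = 88603.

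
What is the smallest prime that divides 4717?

53

4717 is odd.
Digit sum 19, not divisible by 3.
Ends in 7: not divisible by 5.
7: 4717 = 7·673 + 6
11: 4717 = 11·428 + 9
13: 4717 = 13·362 + 11
17: 4717 = 17·277 + 8
19: 4717 = 19·248 + 5
23: 4717 = 23·205 + 2
29: 4717 = 29·162 + 19
31: 4717 = 31·152 + 5
37: 4717 = 37·127 + 18
41: 4717 = 41·115 + 2
43: 4717 = 43·109 + 30
47: 4717 = 47·100 + 17
53: 4717 = 53·89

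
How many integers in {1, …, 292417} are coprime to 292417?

270912

Factor: 292417 = 17 · 103 · 167.
φ(292417) = (17−1) · (103−1) · (167−1) = 16 · 102 · 166 = 270912.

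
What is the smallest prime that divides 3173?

19

3173 is odd.
Digit sum 14, not divisible by 3.
Ends in 3: not divisible by 5.
7: 3173 = 7·453 + 2
11: 3173 = 11·288 + 5
13: 3173 = 13·244 + 1
17: 3173 = 17·186 + 11
19: 3173 = 19·167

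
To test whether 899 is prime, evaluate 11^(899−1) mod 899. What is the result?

11^1 ≡ 11 (mod 899)
11^2 ≡ 11^2 = 121 ≡ 121 (mod 899)
11^4 ≡ 121^2 = 14641 ≡ 257 (mod 899)
11^8 ≡ 257^2 = 66049 ≡ 422 (mod 899)
11^16 ≡ 422^2 = 178084 ≡ 82 (mod 899)
11^32 ≡ 82^2 = 6724 ≡ 431 (mod 899)
11^64 ≡ 431^2 = 185761 ≡ 567 (mod 899)
11^128 ≡ 567^2 = 321489 ≡ 546 (mod 899)
11^256 ≡ 546^2 = 298116 ≡ 547 (mod 899)
11^512 ≡ 547^2 = 299209 ≡ 741 (mod 899)
898 = 512 + 256 + 128 + 2 in binary powers of 2.
So 11^898 ≡ 741 · 547 · 546 · 121 ≡ 382 (mod 899).
Since 382 ≠ 1, base 11 is a Fermat witness: 899 is composite.

382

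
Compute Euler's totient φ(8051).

7872

Factor: 8051 = 83 · 97.
φ(8051) = (83−1) · (97−1) = 82 · 96 = 7872.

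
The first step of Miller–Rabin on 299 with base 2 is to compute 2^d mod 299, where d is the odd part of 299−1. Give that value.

110

299 − 1 = 298 = 2^1 · 149, so d = 149.
2^1 ≡ 2 (mod 299)
2^2 ≡ 2^2 = 4 ≡ 4 (mod 299)
2^4 ≡ 4^2 = 16 ≡ 16 (mod 299)
2^8 ≡ 16^2 = 256 ≡ 256 (mod 299)
2^16 ≡ 256^2 = 65536 ≡ 55 (mod 299)
2^32 ≡ 55^2 = 3025 ≡ 35 (mod 299)
2^64 ≡ 35^2 = 1225 ≡ 29 (mod 299)
2^128 ≡ 29^2 = 841 ≡ 243 (mod 299)
149 = 128 + 16 + 4 + 1 in binary powers of 2.
So 2^149 ≡ 243 · 55 · 16 · 2 ≡ 110 (mod 299).
Squaring chain: 110; never reaches −1, so base 2 is a Miller–Rabin witness that 299 is composite.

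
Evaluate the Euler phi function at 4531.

Factor: 4531 = 23 · 197.
φ(4531) = (23−1) · (197−1) = 22 · 196 = 4312.

4312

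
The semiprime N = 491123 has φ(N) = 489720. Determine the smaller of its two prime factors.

661

φ(n) = (p−1)(q−1) = n − (p+q) + 1, so p + q = 491123 − 489720 + 1 = 1404.
p and q are the roots of t² − 1404t + 491123 = 0.
Discriminant: 1404² − 4·491123 = 1971216 − 1964492 = 6724; √6724 = 82.
q = (1404 − 82)/2 = 661, p = (1404 + 82)/2 = 743.
Check: 661 · 743 = 491123.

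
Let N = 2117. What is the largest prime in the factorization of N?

73

2117 = 29 · 73
73 is prime.
So 2117 = 29 · 73; the largest prime factor is 73.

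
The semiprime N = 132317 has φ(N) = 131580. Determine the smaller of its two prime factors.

φ(n) = (p−1)(q−1) = n − (p+q) + 1, so p + q = 132317 − 131580 + 1 = 738.
p and q are the roots of t² − 738t + 132317 = 0.
Discriminant: 738² − 4·132317 = 544644 − 529268 = 15376; √15376 = 124.
q = (738 − 124)/2 = 307, p = (738 + 124)/2 = 431.
Check: 307 · 431 = 132317.

307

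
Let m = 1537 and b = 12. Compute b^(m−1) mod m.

1393

12^1 ≡ 12 (mod 1537)
12^2 ≡ 12^2 = 144 ≡ 144 (mod 1537)
12^4 ≡ 144^2 = 20736 ≡ 755 (mod 1537)
12^8 ≡ 755^2 = 570025 ≡ 1335 (mod 1537)
12^16 ≡ 1335^2 = 1782225 ≡ 842 (mod 1537)
12^32 ≡ 842^2 = 708964 ≡ 407 (mod 1537)
12^64 ≡ 407^2 = 165649 ≡ 1190 (mod 1537)
12^128 ≡ 1190^2 = 1416100 ≡ 523 (mod 1537)
12^256 ≡ 523^2 = 273529 ≡ 1480 (mod 1537)
12^512 ≡ 1480^2 = 2190400 ≡ 175 (mod 1537)
12^1024 ≡ 175^2 = 30625 ≡ 1422 (mod 1537)
1536 = 1024 + 512 in binary powers of 2.
So 12^1536 ≡ 1422 · 175 ≡ 1393 (mod 1537).
Since 1393 ≠ 1, base 12 is a Fermat witness: 1537 is composite.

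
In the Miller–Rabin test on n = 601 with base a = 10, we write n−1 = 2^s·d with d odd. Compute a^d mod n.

125

601 − 1 = 600 = 2^3 · 75, so d = 75.
10^1 ≡ 10 (mod 601)
10^2 ≡ 10^2 = 100 ≡ 100 (mod 601)
10^4 ≡ 100^2 = 10000 ≡ 384 (mod 601)
10^8 ≡ 384^2 = 147456 ≡ 211 (mod 601)
10^16 ≡ 211^2 = 44521 ≡ 47 (mod 601)
10^32 ≡ 47^2 = 2209 ≡ 406 (mod 601)
10^64 ≡ 406^2 = 164836 ≡ 162 (mod 601)
75 = 64 + 8 + 2 + 1 in binary powers of 2.
So 10^75 ≡ 162 · 211 · 100 · 10 ≡ 125 (mod 601).
Squaring chain: 125 → 600 → 1; reaches −1, so base 10 does not prove 601 composite.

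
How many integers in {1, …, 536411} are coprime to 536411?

Factor: 536411 = 47 · 101 · 113.
φ(536411) = (47−1) · (101−1) · (113−1) = 46 · 100 · 112 = 515200.

515200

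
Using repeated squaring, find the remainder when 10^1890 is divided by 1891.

1768

10^1 ≡ 10 (mod 1891)
10^2 ≡ 10^2 = 100 ≡ 100 (mod 1891)
10^4 ≡ 100^2 = 10000 ≡ 545 (mod 1891)
10^8 ≡ 545^2 = 297025 ≡ 138 (mod 1891)
10^16 ≡ 138^2 = 19044 ≡ 134 (mod 1891)
10^32 ≡ 134^2 = 17956 ≡ 937 (mod 1891)
10^64 ≡ 937^2 = 877969 ≡ 545 (mod 1891)
10^128 ≡ 545^2 = 297025 ≡ 138 (mod 1891)
10^256 ≡ 138^2 = 19044 ≡ 134 (mod 1891)
10^512 ≡ 134^2 = 17956 ≡ 937 (mod 1891)
10^1024 ≡ 937^2 = 877969 ≡ 545 (mod 1891)
1890 = 1024 + 512 + 256 + 64 + 32 + 2 in binary powers of 2.
So 10^1890 ≡ 545 · 937 · 134 · 545 · 937 · 100 ≡ 1768 (mod 1891).
Since 1768 ≠ 1, base 10 is a Fermat witness: 1891 is composite.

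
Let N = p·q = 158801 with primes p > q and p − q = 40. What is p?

419

Since p = q + 40, we have 158801 = q(q + 40), so q² + 40q − 158801 = 0.
Discriminant: 40² + 4·158801 = 1600 + 635204 = 636804; √636804 = 798.
q = (−40 + 798)/2 = 379, and p = q + 40 = 419.
Check: 379 · 419 = 158801.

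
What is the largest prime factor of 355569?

355569 = 3 · 118523
118523 = 29 · 4087
4087 = 61 · 67
67 is prime.
So 355569 = 3 · 29 · 61 · 67; the largest prime factor is 67.

67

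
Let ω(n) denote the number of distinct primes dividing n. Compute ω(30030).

30030 = 2 · 15015
15015 = 3 · 5005
5005 = 5 · 1001
1001 = 7 · 143
143 = 11 · 13
30030 = 2 · 3 · 5 · 7 · 11 · 13, which has 6 distinct prime factors.

6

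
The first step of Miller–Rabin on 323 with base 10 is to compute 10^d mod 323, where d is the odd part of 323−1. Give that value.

78

323 − 1 = 322 = 2^1 · 161, so d = 161.
10^1 ≡ 10 (mod 323)
10^2 ≡ 10^2 = 100 ≡ 100 (mod 323)
10^4 ≡ 100^2 = 10000 ≡ 310 (mod 323)
10^8 ≡ 310^2 = 96100 ≡ 169 (mod 323)
10^16 ≡ 169^2 = 28561 ≡ 137 (mod 323)
10^32 ≡ 137^2 = 18769 ≡ 35 (mod 323)
10^64 ≡ 35^2 = 1225 ≡ 256 (mod 323)
10^128 ≡ 256^2 = 65536 ≡ 290 (mod 323)
161 = 128 + 32 + 1 in binary powers of 2.
So 10^161 ≡ 290 · 35 · 10 ≡ 78 (mod 323).
Squaring chain: 78; never reaches −1, so base 10 is a Miller–Rabin witness that 323 is composite.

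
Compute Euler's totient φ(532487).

Factor: 532487 = 31 · 89 · 193.
φ(532487) = (31−1) · (89−1) · (193−1) = 30 · 88 · 192 = 506880.

506880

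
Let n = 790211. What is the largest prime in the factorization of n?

790211 = 17 · 46483
46483 = 23 · 2021
2021 = 43 · 47
47 is prime.
So 790211 = 17 · 23 · 43 · 47; the largest prime factor is 47.

47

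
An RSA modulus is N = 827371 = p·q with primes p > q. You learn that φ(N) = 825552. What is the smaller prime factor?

883

φ(n) = (p−1)(q−1) = n − (p+q) + 1, so p + q = 827371 − 825552 + 1 = 1820.
p and q are the roots of t² − 1820t + 827371 = 0.
Discriminant: 1820² − 4·827371 = 3312400 − 3309484 = 2916; √2916 = 54.
q = (1820 − 54)/2 = 883, p = (1820 + 54)/2 = 937.
Check: 883 · 937 = 827371.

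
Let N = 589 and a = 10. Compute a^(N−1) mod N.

10^1 ≡ 10 (mod 589)
10^2 ≡ 10^2 = 100 ≡ 100 (mod 589)
10^4 ≡ 100^2 = 10000 ≡ 576 (mod 589)
10^8 ≡ 576^2 = 331776 ≡ 169 (mod 589)
10^16 ≡ 169^2 = 28561 ≡ 289 (mod 589)
10^32 ≡ 289^2 = 83521 ≡ 472 (mod 589)
10^64 ≡ 472^2 = 222784 ≡ 142 (mod 589)
10^128 ≡ 142^2 = 20164 ≡ 138 (mod 589)
10^256 ≡ 138^2 = 19044 ≡ 196 (mod 589)
10^512 ≡ 196^2 = 38416 ≡ 131 (mod 589)
588 = 512 + 64 + 8 + 4 in binary powers of 2.
So 10^588 ≡ 131 · 142 · 169 · 576 ≡ 349 (mod 589).
Since 349 ≠ 1, base 10 is a Fermat witness: 589 is composite.

349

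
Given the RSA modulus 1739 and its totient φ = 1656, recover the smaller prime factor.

φ(n) = (p−1)(q−1) = n − (p+q) + 1, so p + q = 1739 − 1656 + 1 = 84.
p and q are the roots of t² − 84t + 1739 = 0.
Discriminant: 84² − 4·1739 = 7056 − 6956 = 100; √100 = 10.
q = (84 − 10)/2 = 37, p = (84 + 10)/2 = 47.
Check: 37 · 47 = 1739.

37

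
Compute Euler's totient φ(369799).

351000

Factor: 369799 = 31 · 79 · 151.
φ(369799) = (31−1) · (79−1) · (151−1) = 30 · 78 · 150 = 351000.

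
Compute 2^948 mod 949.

2^1 ≡ 2 (mod 949)
2^2 ≡ 2^2 = 4 ≡ 4 (mod 949)
2^4 ≡ 4^2 = 16 ≡ 16 (mod 949)
2^8 ≡ 16^2 = 256 ≡ 256 (mod 949)
2^16 ≡ 256^2 = 65536 ≡ 55 (mod 949)
2^32 ≡ 55^2 = 3025 ≡ 178 (mod 949)
2^64 ≡ 178^2 = 31684 ≡ 367 (mod 949)
2^128 ≡ 367^2 = 134689 ≡ 880 (mod 949)
2^256 ≡ 880^2 = 774400 ≡ 16 (mod 949)
2^512 ≡ 16^2 = 256 ≡ 256 (mod 949)
948 = 512 + 256 + 128 + 32 + 16 + 4 in binary powers of 2.
So 2^948 ≡ 256 · 16 · 880 · 178 · 55 · 16 ≡ 300 (mod 949).
Since 300 ≠ 1, base 2 is a Fermat witness: 949 is composite.

300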